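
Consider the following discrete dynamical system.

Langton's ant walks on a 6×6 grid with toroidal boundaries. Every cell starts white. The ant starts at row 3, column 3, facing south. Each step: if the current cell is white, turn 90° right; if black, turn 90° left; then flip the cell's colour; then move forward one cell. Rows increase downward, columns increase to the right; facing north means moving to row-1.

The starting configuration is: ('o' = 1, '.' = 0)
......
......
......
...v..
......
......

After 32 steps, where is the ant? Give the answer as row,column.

1,5

step 0: ......
......
......
...v..
......
......
step 1: ......
......
......
..<o..
......
......
step 2: ......
......
..^...
..oo..
......
......
step 3: ......
......
..o>..
..oo..
......
......
step 4: ......
......
..oo..
..ov..
......
......
step 5: ......
......
..oo..
..o.>.
......
......
step 6: ......
......
..oo..
..o.o.
....v.
......
step 7: ......
......
..oo..
..o.o.
...<o.
......
step 8: ......
......
..oo..
..o^o.
...oo.
......
step 9: ......
......
..oo..
..oo>.
...oo.
......
step 10: ......
......
..oo^.
..oo..
...oo.
......
step 11: ......
......
..ooo>
..oo..
...oo.
......
step 12: ......
......
..oooo
..oo.v
...oo.
......
step 13: ......
......
..oooo
..oo<o
...oo.
......
step 14: ......
......
..oo^o
..oooo
...oo.
......
step 15: ......
......
..o<.o
..oooo
...oo.
......
step 16: ......
......
..o..o
..ovoo
...oo.
......
step 17: ......
......
..o..o
..o.>o
...oo.
......
step 18: ......
......
..o.^o
..o..o
...oo.
......
step 19: ......
......
..o.o>
..o..o
...oo.
......
step 20: ......
.....^
..o.o.
..o..o
...oo.
......
step 21: ......
>....o
..o.o.
..o..o
...oo.
......
step 22: ......
o....o
v.o.o.
..o..o
...oo.
......
step 23: ......
o....o
o.o.o<
..o..o
...oo.
......
step 24: ......
o....^
o.o.oo
..o..o
...oo.
......
step 25: ......
o...<.
o.o.oo
..o..o
...oo.
......
step 26: ....^.
o...o.
o.o.oo
..o..o
...oo.
......
step 27: ....o>
o...o.
o.o.oo
..o..o
...oo.
......
step 28: ....oo
o...ov
o.o.oo
..o..o
...oo.
......
step 29: ....oo
o...<o
o.o.oo
..o..o
...oo.
......
step 30: ....oo
o....o
o.o.vo
..o..o
...oo.
......
step 31: ....oo
o....o
o.o..>
..o..o
...oo.
......
step 32: ....oo
o....^
o.o...
..o..o
...oo.
......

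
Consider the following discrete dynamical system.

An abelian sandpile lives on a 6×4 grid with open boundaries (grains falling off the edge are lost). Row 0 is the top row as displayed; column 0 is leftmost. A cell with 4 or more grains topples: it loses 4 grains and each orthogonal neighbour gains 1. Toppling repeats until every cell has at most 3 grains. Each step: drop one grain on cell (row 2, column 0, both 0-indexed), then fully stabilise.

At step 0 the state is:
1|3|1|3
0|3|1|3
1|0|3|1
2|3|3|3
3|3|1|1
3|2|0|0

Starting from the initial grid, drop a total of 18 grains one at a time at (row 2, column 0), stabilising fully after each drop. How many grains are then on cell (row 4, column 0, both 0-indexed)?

3

step 0: 1|3|1|3
0|3|1|3
1|0|3|1
2|3|3|3
3|3|1|1
3|2|0|0
step 1: 1|3|1|3
0|3|1|3
2|0|3|1
2|3|3|3
3|3|1|1
3|2|0|0
step 2: 1|3|1|3
0|3|1|3
3|0|3|1
2|3|3|3
3|3|1|1
3|2|0|0
step 3: 1|3|1|3
1|3|1|3
0|1|3|1
3|3|3|3
3|3|1|1
3|2|0|0
step 4: 1|3|1|3
1|3|1|3
1|1|3|1
3|3|3|3
3|3|1|1
3|2|0|0
step 5: 1|3|1|3
1|3|1|3
2|1|3|1
3|3|3|3
3|3|1|1
3|2|0|0
step 6: 1|3|1|3
1|3|1|3
3|1|3|1
3|3|3|3
3|3|1|1
3|2|0|0
step 7: 2|0|2|3
3|1|3|3
2|1|1|3
2|3|2|0
2|2|3|2
1|0|1|0
step 8: 2|0|2|3
3|1|3|3
3|1|1|3
2|3|2|0
2|2|3|2
1|0|1|0
step 9: 3|0|2|3
0|2|3|3
1|2|1|3
3|3|2|0
2|2|3|2
1|0|1|0
step 10: 3|0|2|3
0|2|3|3
2|2|1|3
3|3|2|0
2|2|3|2
1|0|1|0
step 11: 3|0|2|3
0|2|3|3
3|2|1|3
3|3|2|0
2|2|3|2
1|0|1|0
step 12: 3|0|2|3
1|3|3|3
2|0|2|3
1|1|3|0
3|3|3|2
1|0|1|0
step 13: 3|0|2|3
1|3|3|3
3|0|2|3
1|1|3|0
3|3|3|2
1|0|1|0
step 14: 3|0|2|3
2|3|3|3
0|1|2|3
2|1|3|0
3|3|3|2
1|0|1|0
step 15: 3|0|2|3
2|3|3|3
1|1|2|3
2|1|3|0
3|3|3|2
1|0|1|0
step 16: 3|0|2|3
2|3|3|3
2|1|2|3
2|1|3|0
3|3|3|2
1|0|1|0
step 17: 3|0|2|3
2|3|3|3
3|1|2|3
2|1|3|0
3|3|3|2
1|0|1|0
step 18: 3|0|2|3
3|3|3|3
0|2|2|3
3|1|3|0
3|3|3|2
1|0|1|0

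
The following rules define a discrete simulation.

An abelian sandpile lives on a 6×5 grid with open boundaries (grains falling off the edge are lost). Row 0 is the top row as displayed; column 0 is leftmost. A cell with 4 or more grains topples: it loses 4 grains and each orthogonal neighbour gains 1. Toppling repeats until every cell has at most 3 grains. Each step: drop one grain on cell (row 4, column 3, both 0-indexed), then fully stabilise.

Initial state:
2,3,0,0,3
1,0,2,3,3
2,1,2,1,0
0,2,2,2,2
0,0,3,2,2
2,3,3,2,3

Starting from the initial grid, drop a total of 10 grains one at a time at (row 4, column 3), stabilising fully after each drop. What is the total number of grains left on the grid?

gen 0: 2,3,0,0,3
1,0,2,3,3
2,1,2,1,0
0,2,2,2,2
0,0,3,2,2
2,3,3,2,3
gen 1: 2,3,0,0,3
1,0,2,3,3
2,1,2,1,0
0,2,2,2,2
0,0,3,3,2
2,3,3,2,3
gen 2: 2,3,0,0,3
1,0,2,3,3
2,1,2,1,0
0,2,3,3,3
0,2,1,3,0
3,0,2,1,1
gen 3: 2,3,0,0,3
1,0,2,3,3
2,1,3,2,1
0,3,0,2,0
0,2,3,1,2
3,0,2,2,1
gen 4: 2,3,0,0,3
1,0,2,3,3
2,1,3,2,1
0,3,0,2,0
0,2,3,2,2
3,0,2,2,1
gen 5: 2,3,0,0,3
1,0,2,3,3
2,1,3,2,1
0,3,0,2,0
0,2,3,3,2
3,0,2,2,1
gen 6: 2,3,0,0,3
1,0,2,3,3
2,1,3,2,1
0,3,1,3,0
0,3,0,1,3
3,0,3,3,1
gen 7: 2,3,0,0,3
1,0,2,3,3
2,1,3,2,1
0,3,1,3,0
0,3,0,2,3
3,0,3,3,1
gen 8: 2,3,0,0,3
1,0,2,3,3
2,1,3,2,1
0,3,1,3,0
0,3,0,3,3
3,0,3,3,1
gen 9: 2,3,0,0,3
1,0,2,3,3
2,1,3,3,1
0,3,2,0,2
0,3,2,3,0
3,1,0,1,3
gen 10: 2,3,0,0,3
1,0,2,3,3
2,1,3,3,1
0,3,2,1,2
0,3,3,0,1
3,1,0,2,3

51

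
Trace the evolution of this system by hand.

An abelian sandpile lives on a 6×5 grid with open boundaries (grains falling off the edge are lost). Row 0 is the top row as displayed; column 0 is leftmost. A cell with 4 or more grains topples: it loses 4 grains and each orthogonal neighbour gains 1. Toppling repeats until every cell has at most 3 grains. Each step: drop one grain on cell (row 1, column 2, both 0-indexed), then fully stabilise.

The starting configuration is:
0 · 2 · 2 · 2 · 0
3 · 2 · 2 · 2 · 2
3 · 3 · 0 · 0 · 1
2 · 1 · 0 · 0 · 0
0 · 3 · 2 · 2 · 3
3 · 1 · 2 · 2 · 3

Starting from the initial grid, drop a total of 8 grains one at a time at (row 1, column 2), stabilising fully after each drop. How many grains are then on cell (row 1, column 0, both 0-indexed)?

2

[0] 0 · 2 · 2 · 2 · 0
3 · 2 · 2 · 2 · 2
3 · 3 · 0 · 0 · 1
2 · 1 · 0 · 0 · 0
0 · 3 · 2 · 2 · 3
3 · 1 · 2 · 2 · 3
[1] 0 · 2 · 2 · 2 · 0
3 · 2 · 3 · 2 · 2
3 · 3 · 0 · 0 · 1
2 · 1 · 0 · 0 · 0
0 · 3 · 2 · 2 · 3
3 · 1 · 2 · 2 · 3
[2] 0 · 2 · 3 · 2 · 0
3 · 3 · 0 · 3 · 2
3 · 3 · 1 · 0 · 1
2 · 1 · 0 · 0 · 0
0 · 3 · 2 · 2 · 3
3 · 1 · 2 · 2 · 3
[3] 0 · 2 · 3 · 2 · 0
3 · 3 · 1 · 3 · 2
3 · 3 · 1 · 0 · 1
2 · 1 · 0 · 0 · 0
0 · 3 · 2 · 2 · 3
3 · 1 · 2 · 2 · 3
[4] 0 · 2 · 3 · 2 · 0
3 · 3 · 2 · 3 · 2
3 · 3 · 1 · 0 · 1
2 · 1 · 0 · 0 · 0
0 · 3 · 2 · 2 · 3
3 · 1 · 2 · 2 · 3
[5] 0 · 2 · 3 · 2 · 0
3 · 3 · 3 · 3 · 2
3 · 3 · 1 · 0 · 1
2 · 1 · 0 · 0 · 0
0 · 3 · 2 · 2 · 3
3 · 1 · 2 · 2 · 3
[6] 2 · 0 · 2 · 0 · 1
1 · 3 · 3 · 1 · 3
1 · 1 · 3 · 1 · 1
3 · 2 · 0 · 0 · 0
0 · 3 · 2 · 2 · 3
3 · 1 · 2 · 2 · 3
[7] 2 · 1 · 3 · 0 · 1
2 · 0 · 2 · 2 · 3
1 · 3 · 0 · 2 · 1
3 · 2 · 1 · 0 · 0
0 · 3 · 2 · 2 · 3
3 · 1 · 2 · 2 · 3
[8] 2 · 1 · 3 · 0 · 1
2 · 0 · 3 · 2 · 3
1 · 3 · 0 · 2 · 1
3 · 2 · 1 · 0 · 0
0 · 3 · 2 · 2 · 3
3 · 1 · 2 · 2 · 3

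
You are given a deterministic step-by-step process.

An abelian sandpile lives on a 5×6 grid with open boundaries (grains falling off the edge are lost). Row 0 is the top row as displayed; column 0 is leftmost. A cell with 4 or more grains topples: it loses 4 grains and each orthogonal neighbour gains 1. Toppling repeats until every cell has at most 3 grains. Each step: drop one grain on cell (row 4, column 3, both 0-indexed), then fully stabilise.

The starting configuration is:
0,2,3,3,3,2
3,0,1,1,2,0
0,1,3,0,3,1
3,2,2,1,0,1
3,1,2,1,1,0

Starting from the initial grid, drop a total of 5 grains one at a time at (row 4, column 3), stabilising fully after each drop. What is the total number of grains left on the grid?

49

t=0: 0,2,3,3,3,2
3,0,1,1,2,0
0,1,3,0,3,1
3,2,2,1,0,1
3,1,2,1,1,0
t=1: 0,2,3,3,3,2
3,0,1,1,2,0
0,1,3,0,3,1
3,2,2,1,0,1
3,1,2,2,1,0
t=2: 0,2,3,3,3,2
3,0,1,1,2,0
0,1,3,0,3,1
3,2,2,1,0,1
3,1,2,3,1,0
t=3: 0,2,3,3,3,2
3,0,1,1,2,0
0,1,3,0,3,1
3,2,2,2,0,1
3,1,3,0,2,0
t=4: 0,2,3,3,3,2
3,0,1,1,2,0
0,1,3,0,3,1
3,2,2,2,0,1
3,1,3,1,2,0
t=5: 0,2,3,3,3,2
3,0,1,1,2,0
0,1,3,0,3,1
3,2,2,2,0,1
3,1,3,2,2,0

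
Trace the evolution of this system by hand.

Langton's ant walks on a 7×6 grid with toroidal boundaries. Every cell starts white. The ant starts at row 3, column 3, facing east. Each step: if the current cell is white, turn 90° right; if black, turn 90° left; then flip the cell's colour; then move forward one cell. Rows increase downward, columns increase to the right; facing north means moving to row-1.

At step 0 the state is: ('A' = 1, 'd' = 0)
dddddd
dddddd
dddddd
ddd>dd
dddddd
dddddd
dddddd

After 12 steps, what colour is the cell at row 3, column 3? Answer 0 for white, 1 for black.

1

[0] dddddd
dddddd
dddddd
ddd>dd
dddddd
dddddd
dddddd
[1] dddddd
dddddd
dddddd
dddAdd
dddvdd
dddddd
dddddd
[2] dddddd
dddddd
dddddd
dddAdd
dd<Add
dddddd
dddddd
[3] dddddd
dddddd
dddddd
dd^Add
ddAAdd
dddddd
dddddd
[4] dddddd
dddddd
dddddd
ddA>dd
ddAAdd
dddddd
dddddd
[5] dddddd
dddddd
ddd^dd
ddAddd
ddAAdd
dddddd
dddddd
[6] dddddd
dddddd
dddA>d
ddAddd
ddAAdd
dddddd
dddddd
[7] dddddd
dddddd
dddAAd
ddAdvd
ddAAdd
dddddd
dddddd
[8] dddddd
dddddd
dddAAd
ddA<Ad
ddAAdd
dddddd
dddddd
[9] dddddd
dddddd
ddd^Ad
ddAAAd
ddAAdd
dddddd
dddddd
[10] dddddd
dddddd
dd<dAd
ddAAAd
ddAAdd
dddddd
dddddd
[11] dddddd
dd^ddd
ddAdAd
ddAAAd
ddAAdd
dddddd
dddddd
[12] dddddd
ddA>dd
ddAdAd
ddAAAd
ddAAdd
dddddd
dddddd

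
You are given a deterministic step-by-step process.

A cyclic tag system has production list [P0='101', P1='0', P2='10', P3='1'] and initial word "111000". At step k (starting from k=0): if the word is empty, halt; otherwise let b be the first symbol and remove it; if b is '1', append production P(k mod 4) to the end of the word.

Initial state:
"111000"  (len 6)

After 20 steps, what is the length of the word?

9

gen 0: "111000"  (len 6)
gen 1: "11000101"  (len 8)
gen 2: "10001010"  (len 8)
gen 3: "000101010"  (len 9)
gen 4: "00101010"  (len 8)
gen 5: "0101010"  (len 7)
gen 6: "101010"  (len 6)
gen 7: "0101010"  (len 7)
gen 8: "101010"  (len 6)
gen 9: "01010101"  (len 8)
gen 10: "1010101"  (len 7)
gen 11: "01010110"  (len 8)
gen 12: "1010110"  (len 7)
gen 13: "010110101"  (len 9)
gen 14: "10110101"  (len 8)
gen 15: "011010110"  (len 9)
gen 16: "11010110"  (len 8)
gen 17: "1010110101"  (len 10)
gen 18: "0101101010"  (len 10)
gen 19: "101101010"  (len 9)
gen 20: "011010101"  (len 9)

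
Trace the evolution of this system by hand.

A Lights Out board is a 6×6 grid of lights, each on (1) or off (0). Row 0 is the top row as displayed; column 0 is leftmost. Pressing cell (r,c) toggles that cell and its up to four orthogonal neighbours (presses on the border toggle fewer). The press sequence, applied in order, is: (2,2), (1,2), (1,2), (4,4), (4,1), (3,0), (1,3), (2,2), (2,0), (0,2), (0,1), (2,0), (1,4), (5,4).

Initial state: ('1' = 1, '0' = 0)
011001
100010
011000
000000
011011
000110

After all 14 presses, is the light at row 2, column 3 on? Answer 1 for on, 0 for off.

1

0) 011001
100010
011000
000000
011011
000110
1) 011001
101010
000100
001000
011011
000110
2) 010001
110110
001100
001000
011011
000110
3) 011001
101010
000100
001000
011011
000110
4) 011001
101010
000100
001010
011100
000100
5) 011001
101010
000100
011010
100100
010100
6) 011001
101010
100100
101010
000100
010100
7) 011101
100100
100000
101010
000100
010100
8) 011101
101100
111100
100010
000100
010100
9) 011101
001100
001100
000010
000100
010100
10) 000001
000100
001100
000010
000100
010100
11) 111001
010100
001100
000010
000100
010100
12) 111001
110100
111100
100010
000100
010100
13) 111011
110011
111110
100010
000100
010100
14) 111011
110011
111110
100010
000110
010011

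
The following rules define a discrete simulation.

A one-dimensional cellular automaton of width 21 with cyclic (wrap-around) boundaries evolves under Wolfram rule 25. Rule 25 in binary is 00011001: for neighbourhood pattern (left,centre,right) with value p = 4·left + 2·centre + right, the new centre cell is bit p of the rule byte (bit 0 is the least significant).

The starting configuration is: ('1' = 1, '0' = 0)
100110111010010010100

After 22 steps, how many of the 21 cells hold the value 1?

6

t=0: 100110111010010010100
t=1: 010100100001001000010
t=2: 000010011100100111001
t=3: 111001010010010100100
t=4: 100100001001000010010
t=5: 010011100100111001000
t=6: 001010010010100100111
t=7: 100001001000010010100
t=8: 011100100111001000010
t=9: 010010010100100111001
t=10: 001001000010010100100
t=11: 100100111001000010011
t=12: 010010100100111001010
t=13: 001000010010100100001
t=14: 100111001000010011100
t=15: 010100100111001010010
t=16: 000010010100100001001
t=17: 111001000010011100100
t=18: 100100111001010010010
t=19: 010010100100001001000
t=20: 001000010011100100111
t=21: 100111001010010010100
t=22: 010100100001001000010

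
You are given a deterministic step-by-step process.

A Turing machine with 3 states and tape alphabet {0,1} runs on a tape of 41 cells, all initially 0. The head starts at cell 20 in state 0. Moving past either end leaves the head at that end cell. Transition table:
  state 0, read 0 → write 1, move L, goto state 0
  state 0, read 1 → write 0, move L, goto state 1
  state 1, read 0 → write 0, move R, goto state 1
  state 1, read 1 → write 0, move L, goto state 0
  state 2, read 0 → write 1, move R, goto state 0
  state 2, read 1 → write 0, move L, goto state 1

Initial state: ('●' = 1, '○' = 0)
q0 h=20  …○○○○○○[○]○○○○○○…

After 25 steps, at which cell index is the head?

0

step 0: q0 h=20  …○○○○○○[○]○○○○○○…
step 1: q0 h=19  …○○○○○○[○]●○○○○○…
step 2: q0 h=18  …○○○○○○[○]●●○○○○…
step 3: q0 h=17  …○○○○○○[○]●●●○○○…
step 4: q0 h=16  …○○○○○○[○]●●●●○○…
step 5: q0 h=15  …○○○○○○[○]●●●●●○…
step 6: q0 h=14  …○○○○○○[○]●●●●●●…
step 7: q0 h=13  …○○○○○○[○]●●●●●●…
step 8: q0 h=12  …○○○○○○[○]●●●●●●…
step 9: q0 h=11  …○○○○○○[○]●●●●●●…
step 10: q0 h=10  …○○○○○○[○]●●●●●●…
step 11: q0 h= 9  …○○○○○○[○]●●●●●●…
step 12: q0 h= 8  …○○○○○○[○]●●●●●●…
step 13: q0 h= 7  …○○○○○○[○]●●●●●●…
step 14: q0 h= 6  |○○○○○○[○]●●●●●●…
step 15: q0 h= 5  |○○○○○[○]●●●●●●…
step 16: q0 h= 4  |○○○○[○]●●●●●●…
step 17: q0 h= 3  |○○○[○]●●●●●●…
step 18: q0 h= 2  |○○[○]●●●●●●…
step 19: q0 h= 1  |○[○]●●●●●●…
step 20: q0 h= 0  |[○]●●●●●●…
step 21: q0 h= 0  |[●]●●●●●●…
step 22: q1 h= 0  |[○]●●●●●●…
step 23: q1 h= 1  |○[●]●●●●●●…
step 24: q0 h= 0  |[○]○●●●●●…
step 25: q0 h= 0  |[●]○●●●●●…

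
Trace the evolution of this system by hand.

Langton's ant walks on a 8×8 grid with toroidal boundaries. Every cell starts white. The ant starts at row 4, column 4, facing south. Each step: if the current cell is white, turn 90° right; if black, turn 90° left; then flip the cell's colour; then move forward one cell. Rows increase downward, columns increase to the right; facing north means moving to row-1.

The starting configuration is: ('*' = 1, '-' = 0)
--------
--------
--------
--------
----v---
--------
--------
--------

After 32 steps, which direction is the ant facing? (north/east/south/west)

north

t=0: --------
--------
--------
--------
----v---
--------
--------
--------
t=1: --------
--------
--------
--------
---<*---
--------
--------
--------
t=2: --------
--------
--------
---^----
---**---
--------
--------
--------
t=3: --------
--------
--------
---*>---
---**---
--------
--------
--------
t=4: --------
--------
--------
---**---
---*v---
--------
--------
--------
t=5: --------
--------
--------
---**---
---*->--
--------
--------
--------
t=6: --------
--------
--------
---**---
---*-*--
-----v--
--------
--------
t=7: --------
--------
--------
---**---
---*-*--
----<*--
--------
--------
t=8: --------
--------
--------
---**---
---*^*--
----**--
--------
--------
t=9: --------
--------
--------
---**---
---**>--
----**--
--------
--------
t=10: --------
--------
--------
---**^--
---**---
----**--
--------
--------
t=11: --------
--------
--------
---***>-
---**---
----**--
--------
--------
t=12: --------
--------
--------
---****-
---**-v-
----**--
--------
--------
t=13: --------
--------
--------
---****-
---**<*-
----**--
--------
--------
t=14: --------
--------
--------
---**^*-
---****-
----**--
--------
--------
t=15: --------
--------
--------
---*<-*-
---****-
----**--
--------
--------
t=16: --------
--------
--------
---*--*-
---*v**-
----**--
--------
--------
t=17: --------
--------
--------
---*--*-
---*->*-
----**--
--------
--------
t=18: --------
--------
--------
---*-^*-
---*--*-
----**--
--------
--------
t=19: --------
--------
--------
---*-*>-
---*--*-
----**--
--------
--------
t=20: --------
--------
------^-
---*-*--
---*--*-
----**--
--------
--------
t=21: --------
--------
------*>
---*-*--
---*--*-
----**--
--------
--------
t=22: --------
--------
------**
---*-*-v
---*--*-
----**--
--------
--------
t=23: --------
--------
------**
---*-*<*
---*--*-
----**--
--------
--------
t=24: --------
--------
------^*
---*-***
---*--*-
----**--
--------
--------
t=25: --------
--------
-----<-*
---*-***
---*--*-
----**--
--------
--------
t=26: --------
-----^--
-----*-*
---*-***
---*--*-
----**--
--------
--------
t=27: --------
-----*>-
-----*-*
---*-***
---*--*-
----**--
--------
--------
t=28: --------
-----**-
-----*v*
---*-***
---*--*-
----**--
--------
--------
t=29: --------
-----**-
-----<**
---*-***
---*--*-
----**--
--------
--------
t=30: --------
-----**-
------**
---*-v**
---*--*-
----**--
--------
--------
t=31: --------
-----**-
------**
---*-->*
---*--*-
----**--
--------
--------
t=32: --------
-----**-
------^*
---*---*
---*--*-
----**--
--------
--------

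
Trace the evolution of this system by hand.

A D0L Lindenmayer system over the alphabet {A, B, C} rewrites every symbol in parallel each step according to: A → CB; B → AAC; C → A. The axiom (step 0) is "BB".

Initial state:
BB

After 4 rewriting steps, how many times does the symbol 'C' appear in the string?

0) BB
1) AACAAC
2) CBCBACBCBA
3) AAACAAACCBAAACAAACCB
4) CBCBCBACBCBCBAAAACCBCBCBACBCBCBAAAAC

14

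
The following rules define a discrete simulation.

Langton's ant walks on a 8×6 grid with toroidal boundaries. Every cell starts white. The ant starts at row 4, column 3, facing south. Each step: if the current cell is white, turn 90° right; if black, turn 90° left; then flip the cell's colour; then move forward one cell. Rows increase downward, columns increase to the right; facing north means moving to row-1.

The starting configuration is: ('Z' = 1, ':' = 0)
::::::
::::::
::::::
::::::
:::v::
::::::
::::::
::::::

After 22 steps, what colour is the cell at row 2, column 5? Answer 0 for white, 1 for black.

[0] ::::::
::::::
::::::
::::::
:::v::
::::::
::::::
::::::
[1] ::::::
::::::
::::::
::::::
::<Z::
::::::
::::::
::::::
[2] ::::::
::::::
::::::
::^:::
::ZZ::
::::::
::::::
::::::
[3] ::::::
::::::
::::::
::Z>::
::ZZ::
::::::
::::::
::::::
[4] ::::::
::::::
::::::
::ZZ::
::Zv::
::::::
::::::
::::::
[5] ::::::
::::::
::::::
::ZZ::
::Z:>:
::::::
::::::
::::::
[6] ::::::
::::::
::::::
::ZZ::
::Z:Z:
::::v:
::::::
::::::
[7] ::::::
::::::
::::::
::ZZ::
::Z:Z:
:::<Z:
::::::
::::::
[8] ::::::
::::::
::::::
::ZZ::
::Z^Z:
:::ZZ:
::::::
::::::
[9] ::::::
::::::
::::::
::ZZ::
::ZZ>:
:::ZZ:
::::::
::::::
[10] ::::::
::::::
::::::
::ZZ^:
::ZZ::
:::ZZ:
::::::
::::::
[11] ::::::
::::::
::::::
::ZZZ>
::ZZ::
:::ZZ:
::::::
::::::
[12] ::::::
::::::
::::::
::ZZZZ
::ZZ:v
:::ZZ:
::::::
::::::
[13] ::::::
::::::
::::::
::ZZZZ
::ZZ<Z
:::ZZ:
::::::
::::::
[14] ::::::
::::::
::::::
::ZZ^Z
::ZZZZ
:::ZZ:
::::::
::::::
[15] ::::::
::::::
::::::
::Z<:Z
::ZZZZ
:::ZZ:
::::::
::::::
[16] ::::::
::::::
::::::
::Z::Z
::ZvZZ
:::ZZ:
::::::
::::::
[17] ::::::
::::::
::::::
::Z::Z
::Z:>Z
:::ZZ:
::::::
::::::
[18] ::::::
::::::
::::::
::Z:^Z
::Z::Z
:::ZZ:
::::::
::::::
[19] ::::::
::::::
::::::
::Z:Z>
::Z::Z
:::ZZ:
::::::
::::::
[20] ::::::
::::::
:::::^
::Z:Z:
::Z::Z
:::ZZ:
::::::
::::::
[21] ::::::
::::::
>::::Z
::Z:Z:
::Z::Z
:::ZZ:
::::::
::::::
[22] ::::::
::::::
Z::::Z
v:Z:Z:
::Z::Z
:::ZZ:
::::::
::::::

1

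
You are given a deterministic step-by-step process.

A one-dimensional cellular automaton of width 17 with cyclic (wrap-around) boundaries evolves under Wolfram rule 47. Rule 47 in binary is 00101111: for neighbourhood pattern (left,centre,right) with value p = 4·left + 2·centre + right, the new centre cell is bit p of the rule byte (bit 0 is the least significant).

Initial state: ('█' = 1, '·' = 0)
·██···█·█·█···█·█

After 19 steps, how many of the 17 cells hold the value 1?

0) ·██···█·█·█···█·█
1) ██··███████·█████
2) ···██······██····
3) ████··██████··███
4) ·····██······██··
5) ██████··██████··█
6) ·······██······██
7) ·███████··██████·
8) ██·······██······
9) █··███████··█████
10) ··██·······██····
11) ███··███████··███
12) ····██·······██··
13) █████··███████··█
14) ······██·······██
15) ·██████··███████·
16) ██······██·······
17) █··██████··██████
18) ··██······██·····
19) ███··██████··████

13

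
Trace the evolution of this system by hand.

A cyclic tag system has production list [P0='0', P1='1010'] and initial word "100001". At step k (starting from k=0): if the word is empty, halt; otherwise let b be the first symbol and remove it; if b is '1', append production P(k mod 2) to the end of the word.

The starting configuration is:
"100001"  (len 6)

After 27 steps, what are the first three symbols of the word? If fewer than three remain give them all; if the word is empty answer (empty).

step 0: "100001"  (len 6)
step 1: "000010"  (len 6)
step 2: "00010"  (len 5)
step 3: "0010"  (len 4)
step 4: "010"  (len 3)
step 5: "10"  (len 2)
step 6: "01010"  (len 5)
step 7: "1010"  (len 4)
step 8: "0101010"  (len 7)
step 9: "101010"  (len 6)
step 10: "010101010"  (len 9)
step 11: "10101010"  (len 8)
step 12: "01010101010"  (len 11)
step 13: "1010101010"  (len 10)
step 14: "0101010101010"  (len 13)
step 15: "101010101010"  (len 12)
step 16: "010101010101010"  (len 15)
step 17: "10101010101010"  (len 14)
step 18: "01010101010101010"  (len 17)
step 19: "1010101010101010"  (len 16)
step 20: "0101010101010101010"  (len 19)
step 21: "101010101010101010"  (len 18)
step 22: "010101010101010101010"  (len 21)
step 23: "10101010101010101010"  (len 20)
step 24: "01010101010101010101010"  (len 23)
step 25: "1010101010101010101010"  (len 22)
step 26: "0101010101010101010101010"  (len 25)
step 27: "101010101010101010101010"  (len 24)

101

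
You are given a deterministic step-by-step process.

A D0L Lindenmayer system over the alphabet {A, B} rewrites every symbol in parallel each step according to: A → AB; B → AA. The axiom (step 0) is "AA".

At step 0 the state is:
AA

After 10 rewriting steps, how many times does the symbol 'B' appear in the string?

682

0) AA
1) ABAB
2) ABAAABAA
3) ABAAABABABAAABAB
4) ABAAABABABAAABAAABAAABABABAAABAA
5) ABAAABABABAAABAAABAAABABABAAABABABAAABABABAAABAAABAAABABABAAABAB
6) ABAAABABABAAABAAABAAABABABAAABABABAAABABABAAABAAABAAABABAB…ABABAAABAAABAAABABABAAABABABAAABABABAAABAAABAAABABABAAABAA  (len 128)
7) ABAAABABABAAABAAABAAABABABAAABABABAAABABABAAABAAABAAABABAB…ABABAAABAAABAAABABABAAABABABAAABABABAAABAAABAAABABABAAABAB  (len 256)
8) ABAAABABABAAABAAABAAABABABAAABABABAAABABABAAABAAABAAABABAB…ABABAAABAAABAAABABABAAABABABAAABABABAAABAAABAAABABABAAABAA  (len 512)
9) ABAAABABABAAABAAABAAABABABAAABABABAAABABABAAABAAABAAABABAB…ABABAAABAAABAAABABABAAABABABAAABABABAAABAAABAAABABABAAABAB  (len 1024)
10) ABAAABABABAAABAAABAAABABABAAABABABAAABABABAAABAAABAAABABAB…ABABAAABAAABAAABABABAAABABABAAABABABAAABAAABAAABABABAAABAA  (len 2048)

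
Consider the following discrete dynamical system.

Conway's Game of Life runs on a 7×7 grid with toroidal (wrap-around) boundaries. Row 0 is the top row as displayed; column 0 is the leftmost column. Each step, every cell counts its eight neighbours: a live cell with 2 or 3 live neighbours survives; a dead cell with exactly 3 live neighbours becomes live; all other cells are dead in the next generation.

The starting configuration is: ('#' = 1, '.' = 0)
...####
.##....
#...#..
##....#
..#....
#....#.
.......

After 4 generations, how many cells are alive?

15

step 0: ...####
.##....
#...#..
##....#
..#....
#....#.
.......
step 1: ..####.
###...#
..#...#
##....#
.......
.......
.......
step 2: #.#####
#...#.#
..#..#.
##....#
#......
.......
...##..
step 3: ###....
#.#....
.....#.
##....#
##....#
.......
..#...#
step 4: #.##..#
#.#...#
.......
.#...#.
.#....#
.#....#
#.#....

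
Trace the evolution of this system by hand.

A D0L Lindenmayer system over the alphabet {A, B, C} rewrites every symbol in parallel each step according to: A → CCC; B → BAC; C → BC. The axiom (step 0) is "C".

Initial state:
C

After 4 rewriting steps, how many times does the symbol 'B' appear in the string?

11

k=0  C
k=1  BC
k=2  BACBC
k=3  BACCCCBCBACBC
k=4  BACCCCBCBCBCBCBACBCBACCCCBCBACBC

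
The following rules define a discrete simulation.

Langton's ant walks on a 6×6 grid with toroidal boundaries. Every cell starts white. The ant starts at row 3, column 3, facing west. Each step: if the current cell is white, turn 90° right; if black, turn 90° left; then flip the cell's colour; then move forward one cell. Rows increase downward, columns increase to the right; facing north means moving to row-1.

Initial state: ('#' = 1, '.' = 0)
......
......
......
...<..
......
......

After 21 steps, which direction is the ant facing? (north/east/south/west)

south

k=0  ......
......
......
...<..
......
......
k=1  ......
......
...^..
...#..
......
......
k=2  ......
......
...#>.
...#..
......
......
k=3  ......
......
...##.
...#v.
......
......
k=4  ......
......
...##.
...<#.
......
......
k=5  ......
......
...##.
....#.
...v..
......
k=6  ......
......
...##.
....#.
..<#..
......
k=7  ......
......
...##.
..^.#.
..##..
......
k=8  ......
......
...##.
..#>#.
..##..
......
k=9  ......
......
...##.
..###.
..#v..
......
k=10  ......
......
...##.
..###.
..#.>.
......
k=11  ......
......
...##.
..###.
..#.#.
....v.
k=12  ......
......
...##.
..###.
..#.#.
...<#.
k=13  ......
......
...##.
..###.
..#^#.
...##.
k=14  ......
......
...##.
..###.
..##>.
...##.
k=15  ......
......
...##.
..##^.
..##..
...##.
k=16  ......
......
...##.
..#<..
..##..
...##.
k=17  ......
......
...##.
..#...
..#v..
...##.
k=18  ......
......
...##.
..#...
..#.>.
...##.
k=19  ......
......
...##.
..#...
..#.#.
...#v.
k=20  ......
......
...##.
..#...
..#.#.
...#.>
k=21  .....v
......
...##.
..#...
..#.#.
...#.#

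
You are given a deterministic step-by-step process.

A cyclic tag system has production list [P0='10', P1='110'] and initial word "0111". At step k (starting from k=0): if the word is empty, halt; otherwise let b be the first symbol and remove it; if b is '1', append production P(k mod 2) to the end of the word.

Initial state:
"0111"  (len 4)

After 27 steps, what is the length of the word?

[0] "0111"  (len 4)
[1] "111"  (len 3)
[2] "11110"  (len 5)
[3] "111010"  (len 6)
[4] "11010110"  (len 8)
[5] "101011010"  (len 9)
[6] "01011010110"  (len 11)
[7] "1011010110"  (len 10)
[8] "011010110110"  (len 12)
[9] "11010110110"  (len 11)
[10] "1010110110110"  (len 13)
[11] "01011011011010"  (len 14)
[12] "1011011011010"  (len 13)
[13] "01101101101010"  (len 14)
[14] "1101101101010"  (len 13)
[15] "10110110101010"  (len 14)
[16] "0110110101010110"  (len 16)
[17] "110110101010110"  (len 15)
[18] "10110101010110110"  (len 17)
[19] "011010101011011010"  (len 18)
[20] "11010101011011010"  (len 17)
[21] "101010101101101010"  (len 18)
[22] "01010101101101010110"  (len 20)
[23] "1010101101101010110"  (len 19)
[24] "010101101101010110110"  (len 21)
[25] "10101101101010110110"  (len 20)
[26] "0101101101010110110110"  (len 22)
[27] "101101101010110110110"  (len 21)

21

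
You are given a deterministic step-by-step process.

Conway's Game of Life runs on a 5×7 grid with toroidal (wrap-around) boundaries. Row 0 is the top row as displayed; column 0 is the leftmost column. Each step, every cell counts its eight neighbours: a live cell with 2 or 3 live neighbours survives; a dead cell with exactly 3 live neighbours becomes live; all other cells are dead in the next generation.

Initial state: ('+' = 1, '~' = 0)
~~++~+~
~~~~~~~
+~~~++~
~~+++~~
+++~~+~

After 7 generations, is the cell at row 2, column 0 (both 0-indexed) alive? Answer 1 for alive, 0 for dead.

1

[0] ~~++~+~
~~~~~~~
+~~~++~
~~+++~~
+++~~+~
[1] ~~+++~+
~~~+~++
~~~~++~
+~+~~~~
~~~~~++
[2] +~++~~~
~~+~~~+
~~~+++~
~~~~+~~
+++~+++
[3] ~~~~+~~
~++~~++
~~~+++~
+++~~~~
+~+~+++
[4] ~~+~+~~
~~+~~~+
~~~+++~
+~+~~~~
+~+~+++
[5] +~+~+~~
~~+~~~~
~++++++
+~+~~~~
+~+~+++
[6] +~+~+~~
+~~~~~+
+~~~+++
~~~~~~~
+~+~++~
[7] +~~~+~~
~~~++~~
+~~~~+~
++~+~~~
~~~~+++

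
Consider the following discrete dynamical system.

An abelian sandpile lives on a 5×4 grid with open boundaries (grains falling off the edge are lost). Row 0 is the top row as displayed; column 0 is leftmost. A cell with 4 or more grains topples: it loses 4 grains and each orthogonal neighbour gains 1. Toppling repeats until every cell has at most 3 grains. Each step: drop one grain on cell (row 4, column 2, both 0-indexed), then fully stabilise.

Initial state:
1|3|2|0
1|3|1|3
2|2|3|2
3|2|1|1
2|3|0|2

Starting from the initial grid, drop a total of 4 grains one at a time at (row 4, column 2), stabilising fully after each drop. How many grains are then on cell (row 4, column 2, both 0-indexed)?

1

t=0: 1|3|2|0
1|3|1|3
2|2|3|2
3|2|1|1
2|3|0|2
t=1: 1|3|2|0
1|3|1|3
2|2|3|2
3|2|1|1
2|3|1|2
t=2: 1|3|2|0
1|3|1|3
2|2|3|2
3|2|1|1
2|3|2|2
t=3: 1|3|2|0
1|3|1|3
2|2|3|2
3|2|1|1
2|3|3|2
t=4: 1|3|2|0
1|3|1|3
2|2|3|2
3|3|2|1
3|0|1|3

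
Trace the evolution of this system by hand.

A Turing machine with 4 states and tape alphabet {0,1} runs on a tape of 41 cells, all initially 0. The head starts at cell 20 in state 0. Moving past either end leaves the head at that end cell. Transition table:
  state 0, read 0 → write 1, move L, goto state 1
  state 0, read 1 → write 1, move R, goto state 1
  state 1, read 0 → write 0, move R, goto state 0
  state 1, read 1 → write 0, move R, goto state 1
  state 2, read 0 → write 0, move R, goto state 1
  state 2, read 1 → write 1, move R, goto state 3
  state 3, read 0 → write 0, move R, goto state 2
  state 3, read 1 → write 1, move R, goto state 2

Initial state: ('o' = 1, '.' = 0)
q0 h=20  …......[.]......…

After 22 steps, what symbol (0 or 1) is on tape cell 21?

0

[0] q0 h=20  …......[.]......…
[1] q1 h=19  …......[.]o.....…
[2] q0 h=20  …......[o]......…
[3] q1 h=21  ….....o[.]......…
[4] q0 h=22  …....o.[.]......…
[5] q1 h=21  ….....o[.]o.....…
[6] q0 h=22  …....o.[o]......…
[7] q1 h=23  …...o.o[.]......…
[8] q0 h=24  …..o.o.[.]......…
[9] q1 h=23  …...o.o[.]o.....…
[10] q0 h=24  …..o.o.[o]......…
[11] q1 h=25  ….o.o.o[.]......…
[12] q0 h=26  …o.o.o.[.]......…
[13] q1 h=25  ….o.o.o[.]o.....…
[14] q0 h=26  …o.o.o.[o]......…
[15] q1 h=27  ….o.o.o[.]......…
[16] q0 h=28  …o.o.o.[.]......…
[17] q1 h=27  ….o.o.o[.]o.....…
[18] q0 h=28  …o.o.o.[o]......…
[19] q1 h=29  ….o.o.o[.]......…
[20] q0 h=30  …o.o.o.[.]......…
[21] q1 h=29  ….o.o.o[.]o.....…
[22] q0 h=30  …o.o.o.[o]......…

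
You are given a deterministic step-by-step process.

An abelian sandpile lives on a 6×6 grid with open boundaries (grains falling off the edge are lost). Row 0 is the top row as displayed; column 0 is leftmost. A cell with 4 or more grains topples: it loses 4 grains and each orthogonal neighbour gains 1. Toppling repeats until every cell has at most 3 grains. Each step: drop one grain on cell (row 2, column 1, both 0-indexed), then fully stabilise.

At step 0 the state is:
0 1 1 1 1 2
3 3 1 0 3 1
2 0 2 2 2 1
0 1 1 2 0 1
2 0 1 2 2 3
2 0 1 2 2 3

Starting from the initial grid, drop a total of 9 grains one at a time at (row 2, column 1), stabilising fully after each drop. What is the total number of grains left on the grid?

58

k=0  0 1 1 1 1 2
3 3 1 0 3 1
2 0 2 2 2 1
0 1 1 2 0 1
2 0 1 2 2 3
2 0 1 2 2 3
k=1  0 1 1 1 1 2
3 3 1 0 3 1
2 1 2 2 2 1
0 1 1 2 0 1
2 0 1 2 2 3
2 0 1 2 2 3
k=2  0 1 1 1 1 2
3 3 1 0 3 1
2 2 2 2 2 1
0 1 1 2 0 1
2 0 1 2 2 3
2 0 1 2 2 3
k=3  0 1 1 1 1 2
3 3 1 0 3 1
2 3 2 2 2 1
0 1 1 2 0 1
2 0 1 2 2 3
2 0 1 2 2 3
k=4  1 2 1 1 1 2
1 1 2 0 3 1
0 2 3 2 2 1
1 2 1 2 0 1
2 0 1 2 2 3
2 0 1 2 2 3
k=5  1 2 1 1 1 2
1 1 2 0 3 1
0 3 3 2 2 1
1 2 1 2 0 1
2 0 1 2 2 3
2 0 1 2 2 3
k=6  1 2 1 1 1 2
1 2 3 0 3 1
1 1 0 3 2 1
1 3 2 2 0 1
2 0 1 2 2 3
2 0 1 2 2 3
k=7  1 2 1 1 1 2
1 2 3 0 3 1
1 2 0 3 2 1
1 3 2 2 0 1
2 0 1 2 2 3
2 0 1 2 2 3
k=8  1 2 1 1 1 2
1 2 3 0 3 1
1 3 0 3 2 1
1 3 2 2 0 1
2 0 1 2 2 3
2 0 1 2 2 3
k=9  1 2 1 1 1 2
1 3 3 0 3 1
2 1 1 3 2 1
2 0 3 2 0 1
2 1 1 2 2 3
2 0 1 2 2 3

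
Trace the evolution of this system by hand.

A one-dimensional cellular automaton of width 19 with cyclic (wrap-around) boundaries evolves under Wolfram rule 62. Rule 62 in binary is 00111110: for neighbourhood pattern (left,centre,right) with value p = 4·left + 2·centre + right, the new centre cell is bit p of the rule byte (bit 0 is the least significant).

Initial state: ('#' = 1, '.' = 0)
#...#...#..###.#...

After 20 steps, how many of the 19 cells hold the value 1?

12

t=0: #...#...#..###.#...
t=1: ##.###.#####..###.#
t=2: ..##..##....###..##
t=3: ###.###.#..##..###.
t=4: #..##..#####.###..#
t=5: .###.###....##..###
t=6: ##..##..#..##.###..
t=7: #.###.######.##..##
t=8: .##..##.....##.###.
t=9: ##.###.#...##.##..#
t=10: ..##..###.##.##.###
t=11: ###.###..##.##.##..
t=12: #..##..###.##.##.##
t=13: .###.###..##.##.##.
t=14: ##..##..###.##.##.#
t=15: ..###.###..##.##.##
t=16: ###..##..###.##.##.
t=17: #..###.###..##.##.#
t=18: .###..##..###.##.##
t=19: ##..###.###..##.##.
t=20: #.###..##..###.##.#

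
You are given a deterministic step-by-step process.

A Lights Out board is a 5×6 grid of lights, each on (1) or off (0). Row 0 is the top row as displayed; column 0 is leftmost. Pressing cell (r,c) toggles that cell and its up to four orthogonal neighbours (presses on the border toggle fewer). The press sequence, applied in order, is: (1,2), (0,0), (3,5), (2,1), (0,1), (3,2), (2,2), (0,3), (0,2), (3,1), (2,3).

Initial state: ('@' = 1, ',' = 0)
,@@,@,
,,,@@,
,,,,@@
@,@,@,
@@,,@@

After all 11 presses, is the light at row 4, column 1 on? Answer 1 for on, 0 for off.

0

0) ,@@,@,
,,,@@,
,,,,@@
@,@,@,
@@,,@@
1) ,@,,@,
,@@,@,
,,@,@@
@,@,@,
@@,,@@
2) @,,,@,
@@@,@,
,,@,@@
@,@,@,
@@,,@@
3) @,,,@,
@@@,@,
,,@,@,
@,@,,@
@@,,@,
4) @,,,@,
@,@,@,
@@,,@,
@@@,,@
@@,,@,
5) ,@@,@,
@@@,@,
@@,,@,
@@@,,@
@@,,@,
6) ,@@,@,
@@@,@,
@@@,@,
@,,@,@
@@@,@,
7) ,@@,@,
@@,,@,
@,,@@,
@,@@,@
@@@,@,
8) ,@,@,,
@@,@@,
@,,@@,
@,@@,@
@@@,@,
9) ,,@,,,
@@@@@,
@,,@@,
@,@@,@
@@@,@,
10) ,,@,,,
@@@@@,
@@,@@,
,@,@,@
@,@,@,
11) ,,@,,,
@@@,@,
@@@,,,
,@,,,@
@,@,@,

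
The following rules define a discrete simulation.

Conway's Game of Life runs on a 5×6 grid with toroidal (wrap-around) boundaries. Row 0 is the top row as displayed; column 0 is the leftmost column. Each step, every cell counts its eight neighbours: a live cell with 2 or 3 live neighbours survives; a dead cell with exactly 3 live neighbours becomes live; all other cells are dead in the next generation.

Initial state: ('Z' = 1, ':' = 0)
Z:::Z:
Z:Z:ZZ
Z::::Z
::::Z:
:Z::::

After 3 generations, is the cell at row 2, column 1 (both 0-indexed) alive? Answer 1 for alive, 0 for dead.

t=0: Z:::Z:
Z:Z:ZZ
Z::::Z
::::Z:
:Z::::
t=1: Z::ZZ:
:::ZZ:
ZZ:Z::
Z::::Z
:::::Z
t=2: :::Z::
ZZ::::
ZZZZ::
:Z::ZZ
::::::
t=3: ::::::
Z::Z::
:::ZZ:
:Z:ZZZ
::::Z:

0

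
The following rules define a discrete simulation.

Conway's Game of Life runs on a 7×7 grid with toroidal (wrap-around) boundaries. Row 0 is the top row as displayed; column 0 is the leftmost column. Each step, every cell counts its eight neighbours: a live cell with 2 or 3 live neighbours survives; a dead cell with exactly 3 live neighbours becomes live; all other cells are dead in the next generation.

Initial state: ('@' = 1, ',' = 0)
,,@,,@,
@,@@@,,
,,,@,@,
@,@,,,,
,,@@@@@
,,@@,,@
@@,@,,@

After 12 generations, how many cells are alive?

t=0: ,,@,,@,
@,@@@,,
,,,@,@,
@,@,,,,
,,@@@@@
,,@@,,@
@@,@,,@
t=1: ,,,,,@,
,@@,,@@
,,,,,,@
,@@,,,,
@,,,@@@
,,,,,,,
@@,@@@@
t=2: ,,,@,,,
@,,,,@@
,,,,,@@
,@,,,,,
@@,,,@@
,@,@,,,
@,,,@@@
t=3: ,,,,,,,
@,,,@@,
,,,,,@,
,@,,,,,
,@,,,,@
,@@,,,,
@,@@@@@
t=4: @@,,,,,
,,,,@@@
,,,,@@@
@,,,,,,
,@,,,,,
,,,,@,,
@,@@@@@
t=5: ,@@,,,,
,,,,@,,
@,,,@,,
@,,,,@@
,,,,,,,
@@@,@,@
@,@@@@@
t=6: @@@,,,@
,@,@,,,
@,,,@,,
@,,,,@@
,,,,,,,
,,@,@,,
,,,,@,,
t=7: @@@@,,,
,,,@,,@
@@,,@@,
@,,,,@@
,,,,,@@
,,,@,,,
@,@,,@,
t=8: @,,@@,,
,,,@,@@
,@,,@,,
,@,,,,,
@,,,@@,
,,,,@@,
@,,,@,@
t=9: @,,@,,,
@,@@,@@
@,@,@@,
@@,,@@,
,,,,@@@
@,,@,,,
@,,,,,@
t=10: ,,@@@@,
@,@,,@,
,,@,,,,
@@,,,,,
,@,@,,,
@,,,@,,
@@,,,,@
t=11: ,,@@@@,
,,@,,@@
@,@,,,@
@@,,,,,
,@@,,,,
,,@,,,@
@@@,,,@
t=12: ,,,,@,,
@,@,,,,
,,@,,@,
,,,,,,@
,,@,,,,
,,,@,,@
@,,,@,@

12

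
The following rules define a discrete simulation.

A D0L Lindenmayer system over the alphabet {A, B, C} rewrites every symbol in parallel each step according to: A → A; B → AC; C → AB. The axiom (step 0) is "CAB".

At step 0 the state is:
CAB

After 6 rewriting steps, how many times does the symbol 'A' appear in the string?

step 0: CAB
step 1: ABAAC
step 2: AACAAAB
step 3: AAABAAAAC
step 4: AAAACAAAAAB
step 5: AAAAABAAAAAAC
step 6: AAAAAACAAAAAAAB

13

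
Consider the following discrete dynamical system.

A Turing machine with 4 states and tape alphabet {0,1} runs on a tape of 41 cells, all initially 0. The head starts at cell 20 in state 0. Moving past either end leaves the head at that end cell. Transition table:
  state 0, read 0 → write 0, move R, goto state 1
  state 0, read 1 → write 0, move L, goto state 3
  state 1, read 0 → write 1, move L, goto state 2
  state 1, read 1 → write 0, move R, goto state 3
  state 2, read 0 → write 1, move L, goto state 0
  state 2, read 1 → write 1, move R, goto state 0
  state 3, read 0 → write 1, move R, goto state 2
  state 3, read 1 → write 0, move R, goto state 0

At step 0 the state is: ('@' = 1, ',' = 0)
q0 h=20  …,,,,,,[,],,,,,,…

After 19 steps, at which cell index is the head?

[0] q0 h=20  …,,,,,,[,],,,,,,…
[1] q1 h=21  …,,,,,,[,],,,,,,…
[2] q2 h=20  …,,,,,,[,]@,,,,,…
[3] q0 h=19  …,,,,,,[,]@@,,,,…
[4] q1 h=20  …,,,,,,[@]@,,,,,…
[5] q3 h=21  …,,,,,,[@],,,,,,…
[6] q0 h=22  …,,,,,,[,],,,,,,…
[7] q1 h=23  …,,,,,,[,],,,,,,…
[8] q2 h=22  …,,,,,,[,]@,,,,,…
[9] q0 h=21  …,,,,,,[,]@@,,,,…
[10] q1 h=22  …,,,,,,[@]@,,,,,…
[11] q3 h=23  …,,,,,,[@],,,,,,…
[12] q0 h=24  …,,,,,,[,],,,,,,…
[13] q1 h=25  …,,,,,,[,],,,,,,…
[14] q2 h=24  …,,,,,,[,]@,,,,,…
[15] q0 h=23  …,,,,,,[,]@@,,,,…
[16] q1 h=24  …,,,,,,[@]@,,,,,…
[17] q3 h=25  …,,,,,,[@],,,,,,…
[18] q0 h=26  …,,,,,,[,],,,,,,…
[19] q1 h=27  …,,,,,,[,],,,,,,…

27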